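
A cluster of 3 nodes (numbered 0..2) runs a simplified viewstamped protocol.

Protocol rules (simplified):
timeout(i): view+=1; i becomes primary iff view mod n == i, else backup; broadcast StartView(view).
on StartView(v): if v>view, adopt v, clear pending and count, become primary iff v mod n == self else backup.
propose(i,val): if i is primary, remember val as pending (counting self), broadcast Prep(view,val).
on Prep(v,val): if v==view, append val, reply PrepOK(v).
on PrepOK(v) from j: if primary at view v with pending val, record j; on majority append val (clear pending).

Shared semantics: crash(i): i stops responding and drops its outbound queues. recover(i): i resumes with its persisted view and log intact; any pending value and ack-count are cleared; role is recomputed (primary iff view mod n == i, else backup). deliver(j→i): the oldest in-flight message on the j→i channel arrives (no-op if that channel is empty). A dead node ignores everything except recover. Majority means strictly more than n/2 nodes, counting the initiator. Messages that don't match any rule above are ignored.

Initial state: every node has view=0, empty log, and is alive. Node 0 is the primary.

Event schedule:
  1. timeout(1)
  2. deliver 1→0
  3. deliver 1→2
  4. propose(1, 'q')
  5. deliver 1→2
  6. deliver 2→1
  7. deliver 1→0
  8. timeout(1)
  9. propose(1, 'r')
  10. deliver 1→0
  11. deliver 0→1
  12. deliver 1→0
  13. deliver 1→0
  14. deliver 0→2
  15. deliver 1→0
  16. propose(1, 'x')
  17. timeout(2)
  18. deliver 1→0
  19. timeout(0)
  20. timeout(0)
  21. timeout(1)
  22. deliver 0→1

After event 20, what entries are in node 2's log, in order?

after 1 — timeout(1): n1:prim/v1/[-]
after 2 — deliver 1→0: n0:back/v1/[-]
after 3 — deliver 1→2: n2:back/v1/[-]
after 4 — propose(1,'q'): ·
after 5 — deliver 1→2: n2:back/v1/[q]
after 6 — deliver 2→1: n1:prim/v1/[q]
after 7 — deliver 1→0: n0:back/v1/[q]
after 8 — timeout(1): n1:back/v2/[q]
after 9 — propose(1,'r'): ·
after 10 — deliver 1→0: n0:back/v2/[q]
after 11 — deliver 0→1: ·
after 12 — deliver 1→0: ·
after 13 — deliver 1→0: ·
after 14 — deliver 0→2: ·
after 15 — deliver 1→0: ·
after 16 — propose(1,'x'): ·
after 17 — timeout(2): n2:prim/v2/[q]
after 18 — deliver 1→0: ·
after 19 — timeout(0): n0:prim/v3/[q]
after 20 — timeout(0): n0:back/v4/[q]

q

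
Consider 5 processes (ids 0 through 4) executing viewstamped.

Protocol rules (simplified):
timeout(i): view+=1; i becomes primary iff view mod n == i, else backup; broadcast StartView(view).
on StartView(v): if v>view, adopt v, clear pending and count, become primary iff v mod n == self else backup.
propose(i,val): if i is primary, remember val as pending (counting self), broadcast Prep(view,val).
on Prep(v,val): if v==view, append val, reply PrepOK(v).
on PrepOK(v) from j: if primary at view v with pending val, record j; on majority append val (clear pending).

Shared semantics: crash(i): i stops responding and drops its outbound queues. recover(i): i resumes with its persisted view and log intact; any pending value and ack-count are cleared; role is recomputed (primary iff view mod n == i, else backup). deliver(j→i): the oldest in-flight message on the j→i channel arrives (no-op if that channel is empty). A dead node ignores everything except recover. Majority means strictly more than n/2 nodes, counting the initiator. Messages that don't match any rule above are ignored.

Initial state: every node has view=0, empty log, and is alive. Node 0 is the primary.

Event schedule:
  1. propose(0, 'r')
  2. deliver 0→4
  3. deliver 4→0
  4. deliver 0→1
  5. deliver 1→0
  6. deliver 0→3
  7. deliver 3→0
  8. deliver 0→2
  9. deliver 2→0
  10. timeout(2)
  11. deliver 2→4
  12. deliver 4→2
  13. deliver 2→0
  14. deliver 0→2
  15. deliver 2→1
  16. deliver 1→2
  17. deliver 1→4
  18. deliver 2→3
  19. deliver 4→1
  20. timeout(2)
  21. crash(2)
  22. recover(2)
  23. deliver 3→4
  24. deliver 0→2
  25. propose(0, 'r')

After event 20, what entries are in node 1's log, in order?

step 1 propose(0,'r'): —
step 2 deliver 0→4: 4={back,v=0,log=r}
step 3 deliver 4→0: —
step 4 deliver 0→1: 1={back,v=0,log=r}
step 5 deliver 1→0: 0={prim,v=0,log=r}
step 6 deliver 0→3: 3={back,v=0,log=r}
step 7 deliver 3→0: —
step 8 deliver 0→2: 2={back,v=0,log=r}
step 9 deliver 2→0: —
step 10 timeout(2): 2={back,v=1,log=r}
step 11 deliver 2→4: 4={back,v=1,log=r}
step 12 deliver 4→2: —
step 13 deliver 2→0: 0={back,v=1,log=r}
step 14 deliver 0→2: —
step 15 deliver 2→1: 1={prim,v=1,log=r}
step 16 deliver 1→2: —
step 17 deliver 1→4: —
step 18 deliver 2→3: 3={back,v=1,log=r}
step 19 deliver 4→1: —
step 20 timeout(2): 2={prim,v=2,log=r}

r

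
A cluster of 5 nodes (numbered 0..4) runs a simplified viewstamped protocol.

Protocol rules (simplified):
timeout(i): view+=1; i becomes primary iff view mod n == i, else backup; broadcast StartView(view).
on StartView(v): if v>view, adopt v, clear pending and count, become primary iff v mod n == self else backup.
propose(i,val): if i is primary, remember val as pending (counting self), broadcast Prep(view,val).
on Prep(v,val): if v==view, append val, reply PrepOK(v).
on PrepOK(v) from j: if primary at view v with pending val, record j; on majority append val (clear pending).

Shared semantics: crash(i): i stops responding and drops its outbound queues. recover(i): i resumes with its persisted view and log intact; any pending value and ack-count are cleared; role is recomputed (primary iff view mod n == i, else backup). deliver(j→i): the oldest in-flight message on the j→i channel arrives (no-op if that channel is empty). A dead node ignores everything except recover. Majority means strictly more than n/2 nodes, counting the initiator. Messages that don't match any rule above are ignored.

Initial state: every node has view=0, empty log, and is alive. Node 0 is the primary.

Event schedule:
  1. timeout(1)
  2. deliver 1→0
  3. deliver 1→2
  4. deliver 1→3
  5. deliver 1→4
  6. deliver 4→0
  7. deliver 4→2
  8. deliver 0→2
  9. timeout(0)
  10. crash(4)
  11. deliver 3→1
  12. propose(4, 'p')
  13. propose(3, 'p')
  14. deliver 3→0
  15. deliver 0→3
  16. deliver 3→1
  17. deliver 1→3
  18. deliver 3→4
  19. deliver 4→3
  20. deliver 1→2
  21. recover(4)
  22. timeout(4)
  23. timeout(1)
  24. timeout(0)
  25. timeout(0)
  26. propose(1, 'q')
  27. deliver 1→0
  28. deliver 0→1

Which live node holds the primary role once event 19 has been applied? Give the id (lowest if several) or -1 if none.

1

1. timeout(1):  <1:prim v1 ->
2. deliver 1→0:  <0:back v1 ->
3. deliver 1→2:  <2:back v1 ->
4. deliver 1→3:  <3:back v1 ->
5. deliver 1→4:  <4:back v1 ->
6. deliver 4→0:  nop
7. deliver 4→2:  nop
8. deliver 0→2:  nop
9. timeout(0):  <0:back v2 ->
10. crash(4):  <4:✗back v1 ->
11. deliver 3→1:  nop
12. propose(4,'p'):  nop
13. propose(3,'p'):  nop
14. deliver 3→0:  nop
15. deliver 0→3:  <3:back v2 ->
16. deliver 3→1:  nop
17. deliver 1→3:  nop
18. deliver 3→4:  nop
19. deliver 4→3:  nop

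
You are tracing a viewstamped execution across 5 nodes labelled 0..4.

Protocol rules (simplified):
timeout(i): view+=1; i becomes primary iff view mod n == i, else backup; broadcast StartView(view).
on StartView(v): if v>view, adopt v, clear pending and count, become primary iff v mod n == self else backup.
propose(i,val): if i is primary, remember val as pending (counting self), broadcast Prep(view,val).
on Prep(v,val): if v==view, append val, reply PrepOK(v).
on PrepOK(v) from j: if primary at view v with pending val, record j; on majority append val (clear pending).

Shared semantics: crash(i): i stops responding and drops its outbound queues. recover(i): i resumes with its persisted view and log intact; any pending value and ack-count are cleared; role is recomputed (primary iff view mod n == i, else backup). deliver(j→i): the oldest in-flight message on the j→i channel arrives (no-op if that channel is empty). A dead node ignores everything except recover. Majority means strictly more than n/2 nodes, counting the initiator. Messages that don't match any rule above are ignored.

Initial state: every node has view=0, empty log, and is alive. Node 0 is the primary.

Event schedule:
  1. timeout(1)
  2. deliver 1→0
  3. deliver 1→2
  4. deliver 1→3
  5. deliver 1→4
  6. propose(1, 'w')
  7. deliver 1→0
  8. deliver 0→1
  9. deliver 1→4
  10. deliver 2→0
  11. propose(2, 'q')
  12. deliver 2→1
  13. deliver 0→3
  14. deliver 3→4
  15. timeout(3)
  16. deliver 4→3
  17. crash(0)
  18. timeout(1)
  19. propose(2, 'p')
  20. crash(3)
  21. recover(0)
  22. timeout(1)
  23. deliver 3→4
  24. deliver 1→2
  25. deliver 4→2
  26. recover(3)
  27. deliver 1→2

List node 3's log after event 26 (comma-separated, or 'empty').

step 1 timeout(1): 1={prim,v=1,log=-}
step 2 deliver 1→0: 0={back,v=1,log=-}
step 3 deliver 1→2: 2={back,v=1,log=-}
step 4 deliver 1→3: 3={back,v=1,log=-}
step 5 deliver 1→4: 4={back,v=1,log=-}
step 6 propose(1,'w'): —
step 7 deliver 1→0: 0={back,v=1,log=w}
step 8 deliver 0→1: —
step 9 deliver 1→4: 4={back,v=1,log=w}
step 10 deliver 2→0: —
step 11 propose(2,'q'): —
step 12 deliver 2→1: —
step 13 deliver 0→3: —
step 14 deliver 3→4: —
step 15 timeout(3): 3={back,v=2,log=-}
step 16 deliver 4→3: —
step 17 crash(0): 0={✗back,v=1,log=w}
step 18 timeout(1): 1={back,v=2,log=-}
step 19 propose(2,'p'): —
step 20 crash(3): 3={✗back,v=2,log=-}
step 21 recover(0): 0={back,v=1,log=w}
step 22 timeout(1): 1={back,v=3,log=-}
step 23 deliver 3→4: —
step 24 deliver 1→2: 2={back,v=1,log=w}
step 25 deliver 4→2: —
step 26 recover(3): 3={back,v=2,log=-}

empty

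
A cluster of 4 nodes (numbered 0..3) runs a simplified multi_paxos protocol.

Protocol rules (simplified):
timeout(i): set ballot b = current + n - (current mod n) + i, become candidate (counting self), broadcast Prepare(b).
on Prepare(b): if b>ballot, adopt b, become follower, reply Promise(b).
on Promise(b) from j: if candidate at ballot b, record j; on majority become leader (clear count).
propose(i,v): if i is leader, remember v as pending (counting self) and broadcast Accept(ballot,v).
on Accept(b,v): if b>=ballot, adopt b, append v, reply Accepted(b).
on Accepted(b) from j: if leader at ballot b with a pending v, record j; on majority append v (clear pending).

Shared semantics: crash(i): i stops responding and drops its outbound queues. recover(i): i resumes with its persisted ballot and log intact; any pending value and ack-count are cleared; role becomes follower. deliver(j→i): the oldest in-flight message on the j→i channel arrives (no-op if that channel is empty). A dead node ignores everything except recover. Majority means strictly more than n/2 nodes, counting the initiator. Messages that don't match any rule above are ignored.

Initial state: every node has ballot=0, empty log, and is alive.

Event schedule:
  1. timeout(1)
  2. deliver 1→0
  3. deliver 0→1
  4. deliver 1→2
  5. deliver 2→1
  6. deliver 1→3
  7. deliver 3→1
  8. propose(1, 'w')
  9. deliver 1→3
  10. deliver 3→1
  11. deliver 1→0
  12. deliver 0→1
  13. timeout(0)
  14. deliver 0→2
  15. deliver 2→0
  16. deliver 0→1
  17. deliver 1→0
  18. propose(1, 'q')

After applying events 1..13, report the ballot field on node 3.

[1] timeout(1) → N1(cand b5 [-])
[2] deliver 1→0 → N0(foll b5 [-])
[3] deliver 0→1 → ∅
[4] deliver 1→2 → N2(foll b5 [-])
[5] deliver 2→1 → N1(lead b5 [-])
[6] deliver 1→3 → N3(foll b5 [-])
[7] deliver 3→1 → ∅
[8] propose(1,'w') → ∅
[9] deliver 1→3 → N3(foll b5 [w])
[10] deliver 3→1 → ∅
[11] deliver 1→0 → N0(foll b5 [w])
[12] deliver 0→1 → N1(lead b5 [w])
[13] timeout(0) → N0(cand b8 [w])

5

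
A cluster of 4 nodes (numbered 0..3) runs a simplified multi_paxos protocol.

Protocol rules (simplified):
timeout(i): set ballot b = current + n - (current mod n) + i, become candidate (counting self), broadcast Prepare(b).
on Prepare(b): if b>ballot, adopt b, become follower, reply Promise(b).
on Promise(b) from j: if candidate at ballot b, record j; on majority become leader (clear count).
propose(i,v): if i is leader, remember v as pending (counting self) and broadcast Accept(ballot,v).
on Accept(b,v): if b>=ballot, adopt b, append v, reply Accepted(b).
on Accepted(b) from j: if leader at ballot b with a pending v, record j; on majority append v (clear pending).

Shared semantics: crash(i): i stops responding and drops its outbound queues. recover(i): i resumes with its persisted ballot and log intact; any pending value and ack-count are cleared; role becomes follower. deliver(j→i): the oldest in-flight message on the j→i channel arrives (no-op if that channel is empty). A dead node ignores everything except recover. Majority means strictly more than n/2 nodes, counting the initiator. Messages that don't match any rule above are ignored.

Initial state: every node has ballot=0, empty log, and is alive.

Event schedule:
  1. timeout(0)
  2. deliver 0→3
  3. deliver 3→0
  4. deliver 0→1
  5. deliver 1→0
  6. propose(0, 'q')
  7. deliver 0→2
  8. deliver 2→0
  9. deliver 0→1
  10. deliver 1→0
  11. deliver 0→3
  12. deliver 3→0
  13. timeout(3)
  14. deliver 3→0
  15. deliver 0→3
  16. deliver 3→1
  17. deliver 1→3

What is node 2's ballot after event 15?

4

[1] timeout(0) → N0(cand b4 [-])
[2] deliver 0→3 → N3(foll b4 [-])
[3] deliver 3→0 → ∅
[4] deliver 0→1 → N1(foll b4 [-])
[5] deliver 1→0 → N0(lead b4 [-])
[6] propose(0,'q') → ∅
[7] deliver 0→2 → N2(foll b4 [-])
[8] deliver 2→0 → ∅
[9] deliver 0→1 → N1(foll b4 [q])
[10] deliver 1→0 → ∅
[11] deliver 0→3 → N3(foll b4 [q])
[12] deliver 3→0 → N0(lead b4 [q])
[13] timeout(3) → N3(cand b11 [q])
[14] deliver 3→0 → N0(foll b11 [q])
[15] deliver 0→3 → ∅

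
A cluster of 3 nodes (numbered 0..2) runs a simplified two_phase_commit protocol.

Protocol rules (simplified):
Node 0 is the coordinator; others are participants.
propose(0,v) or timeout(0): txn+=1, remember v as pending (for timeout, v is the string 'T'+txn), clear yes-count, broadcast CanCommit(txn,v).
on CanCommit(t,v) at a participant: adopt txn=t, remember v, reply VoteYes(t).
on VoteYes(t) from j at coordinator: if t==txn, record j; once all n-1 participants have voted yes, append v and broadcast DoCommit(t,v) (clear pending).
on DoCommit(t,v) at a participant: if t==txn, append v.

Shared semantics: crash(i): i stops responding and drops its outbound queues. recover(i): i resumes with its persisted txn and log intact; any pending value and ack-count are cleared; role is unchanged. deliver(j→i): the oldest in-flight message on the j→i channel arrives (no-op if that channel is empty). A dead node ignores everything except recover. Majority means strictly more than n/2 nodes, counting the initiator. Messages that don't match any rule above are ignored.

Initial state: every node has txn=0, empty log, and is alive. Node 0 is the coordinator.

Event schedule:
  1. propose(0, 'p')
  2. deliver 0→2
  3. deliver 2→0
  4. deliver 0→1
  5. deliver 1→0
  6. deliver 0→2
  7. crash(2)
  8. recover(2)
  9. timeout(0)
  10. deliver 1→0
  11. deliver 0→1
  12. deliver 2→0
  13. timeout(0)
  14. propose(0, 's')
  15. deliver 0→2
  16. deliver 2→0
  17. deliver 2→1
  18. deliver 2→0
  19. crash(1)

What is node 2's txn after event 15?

2

after 1 — propose(0,'p'): n0:coor/t1/[-]
after 2 — deliver 0→2: n2:part/t1/[-]
after 3 — deliver 2→0: ·
after 4 — deliver 0→1: n1:part/t1/[-]
after 5 — deliver 1→0: n0:coor/t1/[p]
after 6 — deliver 0→2: n2:part/t1/[p]
after 7 — crash(2): n2:✗part/t1/[p]
after 8 — recover(2): n2:part/t1/[p]
after 9 — timeout(0): n0:coor/t2/[p]
after 10 — deliver 1→0: ·
after 11 — deliver 0→1: n1:part/t1/[p]
after 12 — deliver 2→0: ·
after 13 — timeout(0): n0:coor/t3/[p]
after 14 — propose(0,'s'): n0:coor/t4/[p]
after 15 — deliver 0→2: n2:part/t2/[p]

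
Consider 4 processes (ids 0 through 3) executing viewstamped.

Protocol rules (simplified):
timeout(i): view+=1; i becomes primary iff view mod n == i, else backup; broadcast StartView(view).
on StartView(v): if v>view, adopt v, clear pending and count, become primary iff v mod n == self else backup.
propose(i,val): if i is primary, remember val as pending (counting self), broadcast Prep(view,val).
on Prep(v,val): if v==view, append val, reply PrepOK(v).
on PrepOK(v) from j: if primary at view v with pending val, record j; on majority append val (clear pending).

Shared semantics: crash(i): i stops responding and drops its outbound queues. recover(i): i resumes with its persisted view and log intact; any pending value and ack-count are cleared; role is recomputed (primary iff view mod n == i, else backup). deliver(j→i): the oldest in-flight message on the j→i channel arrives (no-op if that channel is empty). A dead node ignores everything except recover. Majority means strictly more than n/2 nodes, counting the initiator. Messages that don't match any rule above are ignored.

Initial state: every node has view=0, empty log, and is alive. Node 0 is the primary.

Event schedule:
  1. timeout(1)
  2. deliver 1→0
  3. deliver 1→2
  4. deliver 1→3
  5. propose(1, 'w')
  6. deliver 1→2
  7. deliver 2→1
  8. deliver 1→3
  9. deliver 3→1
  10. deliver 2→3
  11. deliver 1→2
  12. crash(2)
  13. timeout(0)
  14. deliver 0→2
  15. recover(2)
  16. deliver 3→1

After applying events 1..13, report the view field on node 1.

after 1 — timeout(1): n1:prim/v1/[-]
after 2 — deliver 1→0: n0:back/v1/[-]
after 3 — deliver 1→2: n2:back/v1/[-]
after 4 — deliver 1→3: n3:back/v1/[-]
after 5 — propose(1,'w'): ·
after 6 — deliver 1→2: n2:back/v1/[w]
after 7 — deliver 2→1: ·
after 8 — deliver 1→3: n3:back/v1/[w]
after 9 — deliver 3→1: n1:prim/v1/[w]
after 10 — deliver 2→3: ·
after 11 — deliver 1→2: ·
after 12 — crash(2): n2:✗back/v1/[w]
after 13 — timeout(0): n0:back/v2/[-]

1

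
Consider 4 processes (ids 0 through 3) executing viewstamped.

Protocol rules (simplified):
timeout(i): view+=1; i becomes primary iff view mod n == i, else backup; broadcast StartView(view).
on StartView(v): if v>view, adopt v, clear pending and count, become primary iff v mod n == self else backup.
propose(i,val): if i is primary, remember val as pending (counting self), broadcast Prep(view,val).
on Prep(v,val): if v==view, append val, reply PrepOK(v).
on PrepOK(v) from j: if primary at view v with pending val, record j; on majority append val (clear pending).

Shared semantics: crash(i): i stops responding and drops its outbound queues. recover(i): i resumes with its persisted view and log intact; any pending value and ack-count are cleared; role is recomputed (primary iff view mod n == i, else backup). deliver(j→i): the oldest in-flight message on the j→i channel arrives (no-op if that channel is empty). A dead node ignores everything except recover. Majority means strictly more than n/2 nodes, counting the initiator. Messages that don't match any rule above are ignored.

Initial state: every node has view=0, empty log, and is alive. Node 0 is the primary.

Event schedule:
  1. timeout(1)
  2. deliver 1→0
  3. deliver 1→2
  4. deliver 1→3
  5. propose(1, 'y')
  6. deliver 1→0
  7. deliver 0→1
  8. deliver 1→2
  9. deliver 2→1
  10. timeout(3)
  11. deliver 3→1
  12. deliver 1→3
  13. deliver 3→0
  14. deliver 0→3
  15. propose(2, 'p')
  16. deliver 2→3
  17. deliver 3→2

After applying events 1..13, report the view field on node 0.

2

1. timeout(1):  <1:prim v1 ->
2. deliver 1→0:  <0:back v1 ->
3. deliver 1→2:  <2:back v1 ->
4. deliver 1→3:  <3:back v1 ->
5. propose(1,'y'):  nop
6. deliver 1→0:  <0:back v1 y>
7. deliver 0→1:  nop
8. deliver 1→2:  <2:back v1 y>
9. deliver 2→1:  <1:prim v1 y>
10. timeout(3):  <3:back v2 ->
11. deliver 3→1:  <1:back v2 y>
12. deliver 1→3:  nop
13. deliver 3→0:  <0:back v2 y>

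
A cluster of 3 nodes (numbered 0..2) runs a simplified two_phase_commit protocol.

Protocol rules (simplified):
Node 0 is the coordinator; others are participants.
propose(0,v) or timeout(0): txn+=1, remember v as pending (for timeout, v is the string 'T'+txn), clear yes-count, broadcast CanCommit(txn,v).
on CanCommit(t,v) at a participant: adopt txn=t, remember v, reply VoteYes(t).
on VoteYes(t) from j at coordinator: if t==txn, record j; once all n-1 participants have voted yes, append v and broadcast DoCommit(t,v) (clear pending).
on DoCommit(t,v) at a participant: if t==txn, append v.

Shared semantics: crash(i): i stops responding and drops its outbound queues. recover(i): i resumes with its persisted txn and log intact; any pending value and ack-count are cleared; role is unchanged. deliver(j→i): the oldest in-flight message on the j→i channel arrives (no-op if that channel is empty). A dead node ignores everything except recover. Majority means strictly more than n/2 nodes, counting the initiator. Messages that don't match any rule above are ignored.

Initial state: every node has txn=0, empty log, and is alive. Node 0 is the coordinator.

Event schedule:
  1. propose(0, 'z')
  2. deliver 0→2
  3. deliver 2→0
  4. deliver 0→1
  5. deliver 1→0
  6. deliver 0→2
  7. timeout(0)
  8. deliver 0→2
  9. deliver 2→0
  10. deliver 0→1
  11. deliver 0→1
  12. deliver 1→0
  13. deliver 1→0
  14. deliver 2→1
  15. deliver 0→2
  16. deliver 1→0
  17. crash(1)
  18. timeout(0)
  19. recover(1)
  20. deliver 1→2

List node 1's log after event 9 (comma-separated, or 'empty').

empty

after 1 — propose(0,'z'): n0:coor/t1/[-]
after 2 — deliver 0→2: n2:part/t1/[-]
after 3 — deliver 2→0: ·
after 4 — deliver 0→1: n1:part/t1/[-]
after 5 — deliver 1→0: n0:coor/t1/[z]
after 6 — deliver 0→2: n2:part/t1/[z]
after 7 — timeout(0): n0:coor/t2/[z]
after 8 — deliver 0→2: n2:part/t2/[z]
after 9 — deliver 2→0: ·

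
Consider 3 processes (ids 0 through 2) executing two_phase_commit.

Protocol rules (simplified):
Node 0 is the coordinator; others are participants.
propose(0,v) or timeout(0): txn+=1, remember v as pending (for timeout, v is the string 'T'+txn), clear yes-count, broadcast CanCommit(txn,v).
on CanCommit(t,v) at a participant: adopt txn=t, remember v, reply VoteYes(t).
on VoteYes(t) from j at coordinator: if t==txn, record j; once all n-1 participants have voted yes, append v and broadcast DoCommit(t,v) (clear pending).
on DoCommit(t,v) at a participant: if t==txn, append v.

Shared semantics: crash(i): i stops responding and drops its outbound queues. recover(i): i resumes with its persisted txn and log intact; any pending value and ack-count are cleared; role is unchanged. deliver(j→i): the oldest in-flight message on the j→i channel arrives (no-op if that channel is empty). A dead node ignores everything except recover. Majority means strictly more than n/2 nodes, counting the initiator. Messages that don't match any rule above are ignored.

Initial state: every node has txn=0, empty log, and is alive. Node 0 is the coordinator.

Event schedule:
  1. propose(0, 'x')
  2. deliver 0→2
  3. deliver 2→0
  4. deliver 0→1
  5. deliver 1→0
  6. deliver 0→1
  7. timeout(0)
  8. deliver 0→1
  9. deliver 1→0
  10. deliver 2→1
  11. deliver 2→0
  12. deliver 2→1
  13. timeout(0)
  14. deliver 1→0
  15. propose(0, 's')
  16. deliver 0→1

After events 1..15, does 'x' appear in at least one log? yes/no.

yes

e1 propose(0,'x'): 0[coor,t=1,-]
e2 deliver 0→2: 2[part,t=1,-]
e3 deliver 2→0: ·
e4 deliver 0→1: 1[part,t=1,-]
e5 deliver 1→0: 0[coor,t=1,x]
e6 deliver 0→1: 1[part,t=1,x]
e7 timeout(0): 0[coor,t=2,x]
e8 deliver 0→1: 1[part,t=2,x]
e9 deliver 1→0: ·
e10 deliver 2→1: ·
e11 deliver 2→0: ·
e12 deliver 2→1: ·
e13 timeout(0): 0[coor,t=3,x]
e14 deliver 1→0: ·
e15 propose(0,'s'): 0[coor,t=4,x]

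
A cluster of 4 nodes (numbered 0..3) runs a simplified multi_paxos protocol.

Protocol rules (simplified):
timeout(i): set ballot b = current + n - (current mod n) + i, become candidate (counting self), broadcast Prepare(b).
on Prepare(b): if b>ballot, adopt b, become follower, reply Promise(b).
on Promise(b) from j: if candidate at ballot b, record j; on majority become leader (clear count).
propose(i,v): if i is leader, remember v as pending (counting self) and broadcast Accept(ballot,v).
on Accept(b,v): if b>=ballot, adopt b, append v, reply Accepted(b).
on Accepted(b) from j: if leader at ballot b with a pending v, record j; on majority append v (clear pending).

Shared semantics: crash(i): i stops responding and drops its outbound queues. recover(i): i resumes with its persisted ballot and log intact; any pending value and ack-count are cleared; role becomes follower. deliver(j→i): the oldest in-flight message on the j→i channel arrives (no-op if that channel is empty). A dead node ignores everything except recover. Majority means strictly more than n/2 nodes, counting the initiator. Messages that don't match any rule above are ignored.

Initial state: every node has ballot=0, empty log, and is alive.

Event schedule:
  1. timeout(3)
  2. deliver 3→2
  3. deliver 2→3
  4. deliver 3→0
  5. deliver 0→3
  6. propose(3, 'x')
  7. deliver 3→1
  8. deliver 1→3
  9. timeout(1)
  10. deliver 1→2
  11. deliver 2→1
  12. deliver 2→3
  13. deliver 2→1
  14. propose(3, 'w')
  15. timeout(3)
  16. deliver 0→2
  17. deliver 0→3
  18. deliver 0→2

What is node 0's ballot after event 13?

7

[1] timeout(3) → N3(cand b7 [-])
[2] deliver 3→2 → N2(foll b7 [-])
[3] deliver 2→3 → ∅
[4] deliver 3→0 → N0(foll b7 [-])
[5] deliver 0→3 → N3(lead b7 [-])
[6] propose(3,'x') → ∅
[7] deliver 3→1 → N1(foll b7 [-])
[8] deliver 1→3 → ∅
[9] timeout(1) → N1(cand b9 [-])
[10] deliver 1→2 → N2(foll b9 [-])
[11] deliver 2→1 → ∅
[12] deliver 2→3 → ∅
[13] deliver 2→1 → ∅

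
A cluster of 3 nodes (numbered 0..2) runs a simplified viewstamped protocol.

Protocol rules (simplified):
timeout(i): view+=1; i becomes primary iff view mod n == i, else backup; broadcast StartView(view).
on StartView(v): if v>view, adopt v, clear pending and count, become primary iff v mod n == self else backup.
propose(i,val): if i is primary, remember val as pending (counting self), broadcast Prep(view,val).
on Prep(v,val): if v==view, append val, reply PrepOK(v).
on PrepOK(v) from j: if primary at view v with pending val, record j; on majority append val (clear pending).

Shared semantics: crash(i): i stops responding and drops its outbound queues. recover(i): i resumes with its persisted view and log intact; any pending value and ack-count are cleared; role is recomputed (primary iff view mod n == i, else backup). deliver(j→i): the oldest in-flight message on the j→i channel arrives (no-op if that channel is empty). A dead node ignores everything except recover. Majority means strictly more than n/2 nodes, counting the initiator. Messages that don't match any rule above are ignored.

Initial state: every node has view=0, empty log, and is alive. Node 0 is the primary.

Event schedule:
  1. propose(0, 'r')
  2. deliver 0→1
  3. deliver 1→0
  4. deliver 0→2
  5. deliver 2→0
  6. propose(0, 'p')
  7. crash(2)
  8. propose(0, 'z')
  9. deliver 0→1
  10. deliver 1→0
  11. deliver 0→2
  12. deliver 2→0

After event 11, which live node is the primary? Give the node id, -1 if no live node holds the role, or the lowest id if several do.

0

[1] propose(0,'r') → ∅
[2] deliver 0→1 → N1(back v0 [r])
[3] deliver 1→0 → N0(prim v0 [r])
[4] deliver 0→2 → N2(back v0 [r])
[5] deliver 2→0 → ∅
[6] propose(0,'p') → ∅
[7] crash(2) → N2(✗back v0 [r])
[8] propose(0,'z') → ∅
[9] deliver 0→1 → N1(back v0 [r,p])
[10] deliver 1→0 → N0(prim v0 [r,z])
[11] deliver 0→2 → ∅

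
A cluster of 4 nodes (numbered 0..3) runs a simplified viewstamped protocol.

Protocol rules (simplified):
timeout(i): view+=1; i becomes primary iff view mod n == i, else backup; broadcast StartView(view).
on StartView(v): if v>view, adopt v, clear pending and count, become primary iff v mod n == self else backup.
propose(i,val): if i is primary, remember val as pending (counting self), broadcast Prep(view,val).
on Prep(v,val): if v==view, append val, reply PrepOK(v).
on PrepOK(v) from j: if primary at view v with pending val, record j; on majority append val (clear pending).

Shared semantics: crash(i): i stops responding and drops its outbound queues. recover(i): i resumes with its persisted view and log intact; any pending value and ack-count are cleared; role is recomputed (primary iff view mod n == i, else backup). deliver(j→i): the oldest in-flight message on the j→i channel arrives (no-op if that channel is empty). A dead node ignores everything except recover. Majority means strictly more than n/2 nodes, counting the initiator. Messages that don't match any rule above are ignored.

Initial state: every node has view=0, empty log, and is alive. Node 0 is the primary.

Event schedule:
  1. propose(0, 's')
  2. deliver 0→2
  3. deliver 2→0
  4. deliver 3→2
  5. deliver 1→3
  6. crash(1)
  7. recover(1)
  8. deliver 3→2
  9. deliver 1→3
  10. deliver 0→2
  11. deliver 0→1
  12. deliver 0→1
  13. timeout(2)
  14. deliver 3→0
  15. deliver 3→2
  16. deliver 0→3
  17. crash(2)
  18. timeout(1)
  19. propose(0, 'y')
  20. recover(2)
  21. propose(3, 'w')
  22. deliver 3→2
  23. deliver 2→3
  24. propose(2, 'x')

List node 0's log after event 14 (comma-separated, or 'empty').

step 1 propose(0,'s'): —
step 2 deliver 0→2: 2={back,v=0,log=s}
step 3 deliver 2→0: —
step 4 deliver 3→2: —
step 5 deliver 1→3: —
step 6 crash(1): 1={✗back,v=0,log=-}
step 7 recover(1): 1={back,v=0,log=-}
step 8 deliver 3→2: —
step 9 deliver 1→3: —
step 10 deliver 0→2: —
step 11 deliver 0→1: 1={back,v=0,log=s}
step 12 deliver 0→1: —
step 13 timeout(2): 2={back,v=1,log=s}
step 14 deliver 3→0: —

empty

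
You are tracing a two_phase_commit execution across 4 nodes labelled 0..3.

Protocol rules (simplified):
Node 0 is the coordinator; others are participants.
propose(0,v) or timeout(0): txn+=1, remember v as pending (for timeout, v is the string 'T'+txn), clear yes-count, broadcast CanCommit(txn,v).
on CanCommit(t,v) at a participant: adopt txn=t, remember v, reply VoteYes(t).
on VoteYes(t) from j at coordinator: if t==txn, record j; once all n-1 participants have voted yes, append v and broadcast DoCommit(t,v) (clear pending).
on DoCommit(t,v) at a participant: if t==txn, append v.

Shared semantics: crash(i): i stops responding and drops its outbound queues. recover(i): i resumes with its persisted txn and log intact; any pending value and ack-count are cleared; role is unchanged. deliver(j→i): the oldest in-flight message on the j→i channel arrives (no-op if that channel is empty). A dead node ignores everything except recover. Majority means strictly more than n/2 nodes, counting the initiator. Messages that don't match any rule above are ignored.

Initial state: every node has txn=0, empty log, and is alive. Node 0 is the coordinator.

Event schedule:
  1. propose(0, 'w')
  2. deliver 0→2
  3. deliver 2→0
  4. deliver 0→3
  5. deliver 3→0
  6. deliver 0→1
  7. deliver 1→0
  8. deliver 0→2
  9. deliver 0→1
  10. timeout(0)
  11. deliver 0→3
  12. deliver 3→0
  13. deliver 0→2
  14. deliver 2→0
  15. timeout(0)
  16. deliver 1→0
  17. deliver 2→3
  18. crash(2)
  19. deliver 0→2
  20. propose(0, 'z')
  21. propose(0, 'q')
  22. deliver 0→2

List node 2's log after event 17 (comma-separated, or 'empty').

1. propose(0,'w'):  <0:coor t1 ->
2. deliver 0→2:  <2:part t1 ->
3. deliver 2→0:  nop
4. deliver 0→3:  <3:part t1 ->
5. deliver 3→0:  nop
6. deliver 0→1:  <1:part t1 ->
7. deliver 1→0:  <0:coor t1 w>
8. deliver 0→2:  <2:part t1 w>
9. deliver 0→1:  <1:part t1 w>
10. timeout(0):  <0:coor t2 w>
11. deliver 0→3:  <3:part t1 w>
12. deliver 3→0:  nop
13. deliver 0→2:  <2:part t2 w>
14. deliver 2→0:  nop
15. timeout(0):  <0:coor t3 w>
16. deliver 1→0:  nop
17. deliver 2→3:  nop

w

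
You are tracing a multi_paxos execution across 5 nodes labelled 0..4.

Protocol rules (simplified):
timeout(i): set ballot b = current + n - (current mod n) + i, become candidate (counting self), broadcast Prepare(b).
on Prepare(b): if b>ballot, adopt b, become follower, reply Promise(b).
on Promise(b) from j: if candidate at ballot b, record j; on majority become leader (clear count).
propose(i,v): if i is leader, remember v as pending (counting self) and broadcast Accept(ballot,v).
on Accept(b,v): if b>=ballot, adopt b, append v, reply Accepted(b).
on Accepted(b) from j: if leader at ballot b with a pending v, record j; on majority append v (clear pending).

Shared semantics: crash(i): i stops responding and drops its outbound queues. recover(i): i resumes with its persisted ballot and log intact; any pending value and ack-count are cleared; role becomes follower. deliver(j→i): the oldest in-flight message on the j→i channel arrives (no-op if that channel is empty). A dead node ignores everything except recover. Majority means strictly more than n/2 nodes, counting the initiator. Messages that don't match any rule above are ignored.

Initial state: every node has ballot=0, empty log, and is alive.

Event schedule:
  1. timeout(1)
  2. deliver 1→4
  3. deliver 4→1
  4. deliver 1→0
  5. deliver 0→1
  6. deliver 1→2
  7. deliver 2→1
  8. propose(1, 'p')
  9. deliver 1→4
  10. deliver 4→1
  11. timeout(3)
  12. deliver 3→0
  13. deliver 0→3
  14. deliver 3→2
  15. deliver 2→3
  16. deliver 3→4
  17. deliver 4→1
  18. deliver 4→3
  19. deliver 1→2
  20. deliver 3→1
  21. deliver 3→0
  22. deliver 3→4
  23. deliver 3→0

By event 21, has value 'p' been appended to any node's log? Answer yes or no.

yes

after 1 — timeout(1): n1:cand/b6/[-]
after 2 — deliver 1→4: n4:foll/b6/[-]
after 3 — deliver 4→1: ·
after 4 — deliver 1→0: n0:foll/b6/[-]
after 5 — deliver 0→1: n1:lead/b6/[-]
after 6 — deliver 1→2: n2:foll/b6/[-]
after 7 — deliver 2→1: ·
after 8 — propose(1,'p'): ·
after 9 — deliver 1→4: n4:foll/b6/[p]
after 10 — deliver 4→1: ·
after 11 — timeout(3): n3:cand/b8/[-]
after 12 — deliver 3→0: n0:foll/b8/[-]
after 13 — deliver 0→3: ·
after 14 — deliver 3→2: n2:foll/b8/[-]
after 15 — deliver 2→3: n3:lead/b8/[-]
after 16 — deliver 3→4: n4:foll/b8/[p]
after 17 — deliver 4→1: ·
after 18 — deliver 4→3: ·
after 19 — deliver 1→2: ·
after 20 — deliver 3→1: n1:foll/b8/[-]
after 21 — deliver 3→0: ·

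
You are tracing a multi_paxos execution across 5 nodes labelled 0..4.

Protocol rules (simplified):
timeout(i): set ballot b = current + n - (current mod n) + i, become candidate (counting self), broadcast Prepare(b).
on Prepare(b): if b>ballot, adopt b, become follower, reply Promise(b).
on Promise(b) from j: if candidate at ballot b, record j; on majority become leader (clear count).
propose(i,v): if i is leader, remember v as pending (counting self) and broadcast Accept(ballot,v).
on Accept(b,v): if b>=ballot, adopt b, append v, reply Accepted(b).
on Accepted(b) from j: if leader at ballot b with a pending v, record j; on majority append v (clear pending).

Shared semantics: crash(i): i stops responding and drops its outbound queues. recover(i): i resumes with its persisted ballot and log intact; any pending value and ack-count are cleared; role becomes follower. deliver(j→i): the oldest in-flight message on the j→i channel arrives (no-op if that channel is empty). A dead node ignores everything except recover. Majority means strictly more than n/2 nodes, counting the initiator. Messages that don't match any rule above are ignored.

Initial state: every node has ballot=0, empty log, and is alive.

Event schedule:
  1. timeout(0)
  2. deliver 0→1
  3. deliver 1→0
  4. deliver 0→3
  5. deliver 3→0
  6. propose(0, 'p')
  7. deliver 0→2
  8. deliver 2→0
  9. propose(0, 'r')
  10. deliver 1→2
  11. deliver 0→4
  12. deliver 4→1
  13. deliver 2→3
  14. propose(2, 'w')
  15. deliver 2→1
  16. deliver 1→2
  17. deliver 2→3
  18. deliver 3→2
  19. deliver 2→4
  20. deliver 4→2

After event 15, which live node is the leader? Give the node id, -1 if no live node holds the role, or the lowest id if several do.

0

after 1 — timeout(0): n0:cand/b5/[-]
after 2 — deliver 0→1: n1:foll/b5/[-]
after 3 — deliver 1→0: ·
after 4 — deliver 0→3: n3:foll/b5/[-]
after 5 — deliver 3→0: n0:lead/b5/[-]
after 6 — propose(0,'p'): ·
after 7 — deliver 0→2: n2:foll/b5/[-]
after 8 — deliver 2→0: ·
after 9 — propose(0,'r'): ·
after 10 — deliver 1→2: ·
after 11 — deliver 0→4: n4:foll/b5/[-]
after 12 — deliver 4→1: ·
after 13 — deliver 2→3: ·
after 14 — propose(2,'w'): ·
after 15 — deliver 2→1: ·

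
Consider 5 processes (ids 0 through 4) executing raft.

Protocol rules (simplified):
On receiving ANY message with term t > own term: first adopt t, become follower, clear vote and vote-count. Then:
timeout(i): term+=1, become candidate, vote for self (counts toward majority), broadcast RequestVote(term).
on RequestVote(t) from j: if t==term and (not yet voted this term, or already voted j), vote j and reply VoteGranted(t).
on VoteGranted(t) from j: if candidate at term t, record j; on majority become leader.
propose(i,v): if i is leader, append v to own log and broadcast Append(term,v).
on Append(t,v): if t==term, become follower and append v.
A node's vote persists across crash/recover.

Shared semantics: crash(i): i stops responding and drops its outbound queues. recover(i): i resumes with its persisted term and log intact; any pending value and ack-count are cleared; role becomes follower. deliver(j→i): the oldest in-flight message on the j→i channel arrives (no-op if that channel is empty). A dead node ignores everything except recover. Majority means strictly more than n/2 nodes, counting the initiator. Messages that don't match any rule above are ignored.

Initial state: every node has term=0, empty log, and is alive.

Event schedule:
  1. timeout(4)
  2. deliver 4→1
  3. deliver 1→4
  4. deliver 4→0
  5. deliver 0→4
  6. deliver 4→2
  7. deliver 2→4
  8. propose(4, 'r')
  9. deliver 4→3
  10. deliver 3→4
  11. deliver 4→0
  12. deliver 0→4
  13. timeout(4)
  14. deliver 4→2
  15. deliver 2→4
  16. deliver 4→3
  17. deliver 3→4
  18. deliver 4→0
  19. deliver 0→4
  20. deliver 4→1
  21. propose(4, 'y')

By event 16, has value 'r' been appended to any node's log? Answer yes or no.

after 1 — timeout(4): n4:cand/t1/[-]
after 2 — deliver 4→1: n1:foll/t1/[-]
after 3 — deliver 1→4: ·
after 4 — deliver 4→0: n0:foll/t1/[-]
after 5 — deliver 0→4: n4:lead/t1/[-]
after 6 — deliver 4→2: n2:foll/t1/[-]
after 7 — deliver 2→4: ·
after 8 — propose(4,'r'): n4:lead/t1/[r]
after 9 — deliver 4→3: n3:foll/t1/[-]
after 10 — deliver 3→4: ·
after 11 — deliver 4→0: n0:foll/t1/[r]
after 12 — deliver 0→4: ·
after 13 — timeout(4): n4:cand/t2/[r]
after 14 — deliver 4→2: n2:foll/t1/[r]
after 15 — deliver 2→4: ·
after 16 — deliver 4→3: n3:foll/t1/[r]

yes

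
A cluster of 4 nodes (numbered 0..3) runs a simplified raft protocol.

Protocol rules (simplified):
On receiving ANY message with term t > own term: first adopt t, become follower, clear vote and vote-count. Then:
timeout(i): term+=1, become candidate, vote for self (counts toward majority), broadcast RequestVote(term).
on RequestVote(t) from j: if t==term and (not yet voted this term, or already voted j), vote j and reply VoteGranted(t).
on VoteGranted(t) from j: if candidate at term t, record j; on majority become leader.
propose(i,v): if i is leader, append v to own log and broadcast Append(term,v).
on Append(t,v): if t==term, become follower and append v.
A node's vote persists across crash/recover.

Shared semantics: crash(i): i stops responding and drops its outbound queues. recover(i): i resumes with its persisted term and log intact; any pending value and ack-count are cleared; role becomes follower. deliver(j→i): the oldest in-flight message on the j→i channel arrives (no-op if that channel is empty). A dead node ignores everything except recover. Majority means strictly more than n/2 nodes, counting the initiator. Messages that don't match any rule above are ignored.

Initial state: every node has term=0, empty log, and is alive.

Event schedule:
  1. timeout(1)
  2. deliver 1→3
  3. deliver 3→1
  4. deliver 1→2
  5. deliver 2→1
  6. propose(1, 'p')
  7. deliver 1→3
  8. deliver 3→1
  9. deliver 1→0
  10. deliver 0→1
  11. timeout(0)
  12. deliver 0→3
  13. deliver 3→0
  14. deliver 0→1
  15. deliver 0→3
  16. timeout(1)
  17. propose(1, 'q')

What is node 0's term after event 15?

2

step 1 timeout(1): 1={cand,t=1,log=-}
step 2 deliver 1→3: 3={foll,t=1,log=-}
step 3 deliver 3→1: —
step 4 deliver 1→2: 2={foll,t=1,log=-}
step 5 deliver 2→1: 1={lead,t=1,log=-}
step 6 propose(1,'p'): 1={lead,t=1,log=p}
step 7 deliver 1→3: 3={foll,t=1,log=p}
step 8 deliver 3→1: —
step 9 deliver 1→0: 0={foll,t=1,log=-}
step 10 deliver 0→1: —
step 11 timeout(0): 0={cand,t=2,log=-}
step 12 deliver 0→3: 3={foll,t=2,log=p}
step 13 deliver 3→0: —
step 14 deliver 0→1: 1={foll,t=2,log=p}
step 15 deliver 0→3: —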